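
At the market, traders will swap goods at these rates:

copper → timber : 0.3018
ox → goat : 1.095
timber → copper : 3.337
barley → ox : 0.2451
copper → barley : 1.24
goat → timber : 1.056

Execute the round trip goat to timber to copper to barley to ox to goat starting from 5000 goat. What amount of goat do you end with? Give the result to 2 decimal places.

5000 goat × 1.056 = 5280 timber
5280 timber × 3.337 = 17619.36 copper
17619.36 copper × 1.24 = 21848.0064 barley
21848.0064 barley × 0.2451 = 5354.94636864 ox
5354.94636864 ox × 1.095 = 5863.6662736608 goat

5863.67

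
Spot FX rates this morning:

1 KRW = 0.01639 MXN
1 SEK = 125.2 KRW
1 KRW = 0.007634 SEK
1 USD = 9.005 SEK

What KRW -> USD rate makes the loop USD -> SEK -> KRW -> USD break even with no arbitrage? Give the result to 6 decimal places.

Known legs of the cycle: 9.005 × 125.2 = 1127.426
For no arbitrage the full-cycle product must be 1, so the missing rate is 1 / 1127.426 ≈ 0.00088698.

0.000887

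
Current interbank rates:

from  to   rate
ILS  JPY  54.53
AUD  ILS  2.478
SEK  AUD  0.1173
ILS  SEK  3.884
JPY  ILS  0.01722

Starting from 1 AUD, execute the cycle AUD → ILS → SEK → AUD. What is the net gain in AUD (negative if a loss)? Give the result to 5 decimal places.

0.12896

1 AUD × 2.478 = 2.478 ILS
2.478 ILS × 3.884 = 9.624552 SEK
9.624552 SEK × 0.1173 = 1.1289599496 AUD
Net change: 1.1289599496 − 1 = 0.1289599496 AUD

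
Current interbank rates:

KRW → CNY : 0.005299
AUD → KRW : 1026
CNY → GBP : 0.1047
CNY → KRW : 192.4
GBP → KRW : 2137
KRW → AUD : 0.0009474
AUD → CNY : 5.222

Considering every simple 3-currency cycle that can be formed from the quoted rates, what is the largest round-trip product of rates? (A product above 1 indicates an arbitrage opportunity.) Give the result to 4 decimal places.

1.1856

GBP→KRW→CNY→GBP: 2137 × 0.005299 × 0.1047 = 1.18562
CNY→KRW→AUD→CNY: 192.4 × 0.0009474 × 5.222 = 0.95186
Maximum is GBP→KRW→CNY→GBP at 1.1856; arbitrage exists.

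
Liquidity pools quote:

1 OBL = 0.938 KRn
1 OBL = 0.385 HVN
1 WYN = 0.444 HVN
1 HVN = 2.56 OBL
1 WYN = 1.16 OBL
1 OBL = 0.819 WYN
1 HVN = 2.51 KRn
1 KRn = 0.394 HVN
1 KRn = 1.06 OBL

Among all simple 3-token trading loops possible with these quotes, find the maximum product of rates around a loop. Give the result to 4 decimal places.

HVN→KRn→OBL→HVN: 2.51 × 1.06 × 0.385 = 1.02433
HVN→OBL→KRn→HVN: 2.56 × 0.938 × 0.394 = 0.94610
HVN→OBL→WYN→HVN: 2.56 × 0.819 × 0.444 = 0.93091
Maximum is HVN→KRn→OBL→HVN at 1.0243; arbitrage exists.

1.0243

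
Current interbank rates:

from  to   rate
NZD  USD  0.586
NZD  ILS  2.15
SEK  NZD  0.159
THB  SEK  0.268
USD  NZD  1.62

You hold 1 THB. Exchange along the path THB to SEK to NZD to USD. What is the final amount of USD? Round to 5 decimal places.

1 THB × 0.268 = 0.268 SEK
0.268 SEK × 0.159 = 0.042612 NZD
0.042612 NZD × 0.586 = 0.024970632 USD

0.02497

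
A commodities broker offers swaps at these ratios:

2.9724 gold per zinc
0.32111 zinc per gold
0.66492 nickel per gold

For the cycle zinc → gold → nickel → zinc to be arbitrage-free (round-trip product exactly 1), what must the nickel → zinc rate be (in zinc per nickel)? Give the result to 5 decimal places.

Known legs of the cycle: 2.9724 × 0.66492 = 1.976408208
For no arbitrage the full-cycle product must be 1, so the missing rate is 1 / 1.976408208 ≈ 0.5059684.

0.50597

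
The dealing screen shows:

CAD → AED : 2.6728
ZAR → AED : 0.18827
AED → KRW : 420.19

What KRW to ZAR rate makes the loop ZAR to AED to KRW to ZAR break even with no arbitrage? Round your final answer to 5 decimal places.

0.01264

Known legs of the cycle: 0.18827 × 420.19 = 79.1091713
For no arbitrage the full-cycle product must be 1, so the missing rate is 1 / 79.1091713 ≈ 0.0126408.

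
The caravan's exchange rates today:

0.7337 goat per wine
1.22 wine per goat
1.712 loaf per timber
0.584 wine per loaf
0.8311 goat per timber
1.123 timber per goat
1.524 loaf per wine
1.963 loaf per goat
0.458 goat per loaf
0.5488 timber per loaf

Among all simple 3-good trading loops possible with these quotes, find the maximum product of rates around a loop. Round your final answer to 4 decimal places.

0.8953

loaf→timber→goat→loaf: 0.5488 × 0.8311 × 1.963 = 0.89534
loaf→goat→timber→loaf: 0.458 × 1.123 × 1.712 = 0.88054
loaf→goat→wine→loaf: 0.458 × 1.22 × 1.524 = 0.85155
loaf→wine→goat→loaf: 0.584 × 0.7337 × 1.963 = 0.84111
Maximum is loaf→timber→goat→loaf at 0.8953; no arbitrage — every cycle loses value.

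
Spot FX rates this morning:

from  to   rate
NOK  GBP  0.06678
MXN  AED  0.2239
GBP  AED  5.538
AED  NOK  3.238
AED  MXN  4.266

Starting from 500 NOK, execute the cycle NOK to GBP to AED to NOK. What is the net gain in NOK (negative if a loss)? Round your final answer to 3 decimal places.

500 NOK × 0.06678 = 33.39 GBP
33.39 GBP × 5.538 = 184.91382 AED
184.91382 AED × 3.238 = 598.75094916 NOK
Net change: 598.75094916 − 500 = 98.75094916 NOK

98.751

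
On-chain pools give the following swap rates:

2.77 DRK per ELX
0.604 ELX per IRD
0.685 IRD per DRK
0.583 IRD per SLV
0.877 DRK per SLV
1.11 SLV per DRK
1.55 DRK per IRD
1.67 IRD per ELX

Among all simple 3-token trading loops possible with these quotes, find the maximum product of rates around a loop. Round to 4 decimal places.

DRK→IRD→ELX→DRK: 0.685 × 0.604 × 2.77 = 1.14606
DRK→SLV→IRD→DRK: 1.11 × 0.583 × 1.55 = 1.00305
Maximum is DRK→IRD→ELX→DRK at 1.1461; arbitrage exists.

1.1461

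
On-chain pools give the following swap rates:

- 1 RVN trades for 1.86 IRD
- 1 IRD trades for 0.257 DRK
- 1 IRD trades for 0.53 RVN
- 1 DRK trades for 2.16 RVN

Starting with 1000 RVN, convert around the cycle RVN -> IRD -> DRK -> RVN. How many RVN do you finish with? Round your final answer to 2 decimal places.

1000 RVN × 1.86 = 1860 IRD
1860 IRD × 0.257 = 478.02 DRK
478.02 DRK × 2.16 = 1032.5232 RVN

1032.52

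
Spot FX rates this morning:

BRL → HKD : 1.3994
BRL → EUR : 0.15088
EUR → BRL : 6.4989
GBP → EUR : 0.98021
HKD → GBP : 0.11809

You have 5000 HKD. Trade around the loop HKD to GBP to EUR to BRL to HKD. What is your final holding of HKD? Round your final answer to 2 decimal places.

5263.61

5000 HKD × 0.11809 = 590.45 GBP
590.45 GBP × 0.98021 = 578.7649945 EUR
578.7649945 EUR × 6.4989 = 3761.33582275605 BRL
3761.33582275605 BRL × 1.3994 = 5263.61335036481637 HKD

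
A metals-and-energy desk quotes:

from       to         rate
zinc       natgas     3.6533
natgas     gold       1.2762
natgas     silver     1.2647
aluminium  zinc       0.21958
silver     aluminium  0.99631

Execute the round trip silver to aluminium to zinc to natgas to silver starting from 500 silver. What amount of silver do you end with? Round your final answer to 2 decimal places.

500 silver × 0.99631 = 498.155 aluminium
498.155 aluminium × 0.21958 = 109.3848749 zinc
109.3848749 zinc × 3.6533 = 399.61576347217 natgas
399.61576347217 natgas × 1.2647 = 505.394056063253399 silver

505.39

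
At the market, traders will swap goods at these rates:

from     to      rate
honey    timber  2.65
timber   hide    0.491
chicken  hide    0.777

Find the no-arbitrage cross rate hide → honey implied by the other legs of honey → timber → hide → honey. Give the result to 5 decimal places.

Known legs of the cycle: 2.65 × 0.491 = 1.30115
For no arbitrage the full-cycle product must be 1, so the missing rate is 1 / 1.30115 ≈ 0.7685509.

0.76855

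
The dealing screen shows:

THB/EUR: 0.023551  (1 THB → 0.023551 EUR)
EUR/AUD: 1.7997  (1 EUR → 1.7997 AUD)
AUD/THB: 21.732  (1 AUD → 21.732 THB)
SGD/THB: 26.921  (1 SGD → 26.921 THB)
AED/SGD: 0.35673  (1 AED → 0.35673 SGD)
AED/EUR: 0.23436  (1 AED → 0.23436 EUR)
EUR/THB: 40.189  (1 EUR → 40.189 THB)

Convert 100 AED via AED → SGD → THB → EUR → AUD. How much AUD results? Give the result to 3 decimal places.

100 AED × 0.35673 = 35.673 SGD
35.673 SGD × 26.921 = 960.352833 THB
960.352833 THB × 0.023551 = 22.617269569983 EUR
22.617269569983 EUR × 1.7997 = 40.7043000450984051 AUD

40.704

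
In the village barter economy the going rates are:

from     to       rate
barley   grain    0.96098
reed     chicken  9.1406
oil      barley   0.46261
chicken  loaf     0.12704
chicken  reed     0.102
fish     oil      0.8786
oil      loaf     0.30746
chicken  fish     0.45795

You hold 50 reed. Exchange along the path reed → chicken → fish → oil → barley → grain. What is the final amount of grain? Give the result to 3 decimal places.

81.749

50 reed × 9.1406 = 457.03 chicken
457.03 chicken × 0.45795 = 209.2968885 fish
209.2968885 fish × 0.8786 = 183.8882462361 oil
183.8882462361 oil × 0.46261 = 85.068541591282221 barley
85.068541591282221 barley × 0.96098 = 81.74916709839038873658 grain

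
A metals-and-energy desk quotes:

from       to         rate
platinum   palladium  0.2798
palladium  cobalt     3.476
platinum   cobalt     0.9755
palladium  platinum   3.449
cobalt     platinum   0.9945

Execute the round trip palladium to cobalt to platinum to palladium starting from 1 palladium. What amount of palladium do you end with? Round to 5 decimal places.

1 palladium × 3.476 = 3.476 cobalt
3.476 cobalt × 0.9945 = 3.456882 platinum
3.456882 platinum × 0.2798 = 0.9672355836 palladium

0.96724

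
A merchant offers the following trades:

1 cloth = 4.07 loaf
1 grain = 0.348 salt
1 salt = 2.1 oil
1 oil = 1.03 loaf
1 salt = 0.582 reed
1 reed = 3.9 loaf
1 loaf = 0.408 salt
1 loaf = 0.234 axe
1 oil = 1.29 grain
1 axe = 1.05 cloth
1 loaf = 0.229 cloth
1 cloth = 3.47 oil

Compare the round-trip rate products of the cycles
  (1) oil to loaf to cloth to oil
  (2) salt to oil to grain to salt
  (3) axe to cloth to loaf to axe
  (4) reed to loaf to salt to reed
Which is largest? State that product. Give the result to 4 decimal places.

(1) 1.03 × 0.229 × 3.47 = 0.81847
(2) 2.1 × 1.29 × 0.348 = 0.94273
(3) 1.05 × 4.07 × 0.234 = 1.00000
(4) 3.9 × 0.408 × 0.582 = 0.92608
Highest is cycle (3) at 1.0000 (≤1, no arbitrage).

1.0000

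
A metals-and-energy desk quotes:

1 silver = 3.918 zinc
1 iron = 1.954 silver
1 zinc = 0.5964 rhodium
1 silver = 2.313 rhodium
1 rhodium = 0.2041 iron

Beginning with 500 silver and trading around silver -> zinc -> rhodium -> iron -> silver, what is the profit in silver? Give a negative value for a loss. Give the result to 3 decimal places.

500 silver × 3.918 = 1959 zinc
1959 zinc × 0.5964 = 1168.3476 rhodium
1168.3476 rhodium × 0.2041 = 238.45974516 iron
238.45974516 iron × 1.954 = 465.95034204264 silver
Net change: 465.95034204264 − 500 = -34.04965795736 silver

-34.050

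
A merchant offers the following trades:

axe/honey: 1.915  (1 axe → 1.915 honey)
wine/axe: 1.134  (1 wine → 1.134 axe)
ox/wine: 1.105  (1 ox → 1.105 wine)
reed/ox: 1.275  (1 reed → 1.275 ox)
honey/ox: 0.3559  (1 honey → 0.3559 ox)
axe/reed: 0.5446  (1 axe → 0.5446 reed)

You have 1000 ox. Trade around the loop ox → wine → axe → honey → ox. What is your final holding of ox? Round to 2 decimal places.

854.03

1000 ox × 1.105 = 1105 wine
1105 wine × 1.134 = 1253.07 axe
1253.07 axe × 1.915 = 2399.62905 honey
2399.62905 honey × 0.3559 = 854.027978895 ox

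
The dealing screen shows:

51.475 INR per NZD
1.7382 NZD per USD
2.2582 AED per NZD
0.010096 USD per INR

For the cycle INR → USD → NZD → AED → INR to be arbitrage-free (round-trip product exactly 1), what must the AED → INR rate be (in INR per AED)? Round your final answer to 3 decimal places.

Known legs of the cycle: 0.010096 × 1.7382 × 2.2582 = 0.03962885191104
For no arbitrage the full-cycle product must be 1, so the missing rate is 1 / 0.03962885191104 ≈ 25.23414.

25.234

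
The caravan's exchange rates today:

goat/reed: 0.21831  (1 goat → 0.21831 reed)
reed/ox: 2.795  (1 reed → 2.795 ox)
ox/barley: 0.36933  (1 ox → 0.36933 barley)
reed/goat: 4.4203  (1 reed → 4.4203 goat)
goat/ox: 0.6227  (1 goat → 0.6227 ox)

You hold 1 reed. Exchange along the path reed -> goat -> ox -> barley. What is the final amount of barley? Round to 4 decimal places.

1 reed × 4.4203 = 4.4203 goat
4.4203 goat × 0.6227 = 2.75252081 ox
2.75252081 ox × 0.36933 = 1.0165885107573 barley

1.0166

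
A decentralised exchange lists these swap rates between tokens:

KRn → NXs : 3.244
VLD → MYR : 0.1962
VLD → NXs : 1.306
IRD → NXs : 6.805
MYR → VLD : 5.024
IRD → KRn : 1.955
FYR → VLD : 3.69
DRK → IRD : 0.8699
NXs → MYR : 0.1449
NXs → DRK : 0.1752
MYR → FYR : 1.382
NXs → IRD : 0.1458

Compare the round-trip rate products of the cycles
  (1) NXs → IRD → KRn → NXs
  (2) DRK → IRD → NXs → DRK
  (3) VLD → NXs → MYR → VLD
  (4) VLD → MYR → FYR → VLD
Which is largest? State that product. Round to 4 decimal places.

(1) 0.1458 × 1.955 × 3.244 = 0.92467
(2) 0.8699 × 6.805 × 0.1752 = 1.03713
(3) 1.306 × 0.1449 × 5.024 = 0.95074
(4) 0.1962 × 1.382 × 3.69 = 1.00054
Highest is cycle (2) at 1.0371 (>1, arbitrage).

1.0371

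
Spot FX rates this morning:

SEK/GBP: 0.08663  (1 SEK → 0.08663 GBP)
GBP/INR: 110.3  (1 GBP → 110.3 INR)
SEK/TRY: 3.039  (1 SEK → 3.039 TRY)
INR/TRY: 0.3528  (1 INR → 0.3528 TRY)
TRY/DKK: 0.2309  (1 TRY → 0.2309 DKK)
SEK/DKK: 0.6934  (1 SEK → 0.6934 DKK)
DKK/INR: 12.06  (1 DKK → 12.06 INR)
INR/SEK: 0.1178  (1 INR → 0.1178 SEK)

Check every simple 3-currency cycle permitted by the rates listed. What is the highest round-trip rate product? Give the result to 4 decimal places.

INR→SEK→GBP→INR: 0.1178 × 0.08663 × 110.3 = 1.12561
INR→SEK→DKK→INR: 0.1178 × 0.6934 × 12.06 = 0.98509
TRY→DKK→INR→TRY: 0.2309 × 12.06 × 0.3528 = 0.98243
Maximum is INR→SEK→GBP→INR at 1.1256; arbitrage exists.

1.1256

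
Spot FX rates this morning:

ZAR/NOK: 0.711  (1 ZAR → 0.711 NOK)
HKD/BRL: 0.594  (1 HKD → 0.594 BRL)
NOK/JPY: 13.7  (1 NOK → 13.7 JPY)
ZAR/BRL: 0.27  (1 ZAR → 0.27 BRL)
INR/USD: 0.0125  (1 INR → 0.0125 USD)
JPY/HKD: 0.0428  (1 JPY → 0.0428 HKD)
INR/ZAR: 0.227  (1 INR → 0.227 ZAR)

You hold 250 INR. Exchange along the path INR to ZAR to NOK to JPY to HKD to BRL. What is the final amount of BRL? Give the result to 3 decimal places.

14.054

250 INR × 0.227 = 56.75 ZAR
56.75 ZAR × 0.711 = 40.34925 NOK
40.34925 NOK × 13.7 = 552.784725 JPY
552.784725 JPY × 0.0428 = 23.65918623 HKD
23.65918623 HKD × 0.594 = 14.05355662062 BRL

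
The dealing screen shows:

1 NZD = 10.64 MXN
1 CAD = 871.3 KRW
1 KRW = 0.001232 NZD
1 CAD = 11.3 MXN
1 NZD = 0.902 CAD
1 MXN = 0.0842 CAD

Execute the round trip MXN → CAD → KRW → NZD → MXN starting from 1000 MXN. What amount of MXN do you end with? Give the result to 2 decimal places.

961.68

1000 MXN × 0.0842 = 84.2 CAD
84.2 CAD × 871.3 = 73363.46 KRW
73363.46 KRW × 0.001232 = 90.38378272 NZD
90.38378272 NZD × 10.64 = 961.6834481408 MXN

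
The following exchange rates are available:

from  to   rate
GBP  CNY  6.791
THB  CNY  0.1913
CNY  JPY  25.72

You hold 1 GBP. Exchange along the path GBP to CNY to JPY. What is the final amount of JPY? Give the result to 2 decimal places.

174.66

1 GBP × 6.791 = 6.791 CNY
6.791 CNY × 25.72 = 174.66452 JPY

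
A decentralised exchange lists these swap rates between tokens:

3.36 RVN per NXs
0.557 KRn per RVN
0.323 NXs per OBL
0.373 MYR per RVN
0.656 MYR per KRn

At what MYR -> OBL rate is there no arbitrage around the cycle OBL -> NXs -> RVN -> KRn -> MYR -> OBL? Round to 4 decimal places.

2.5217

Known legs of the cycle: 0.323 × 3.36 × 0.557 × 0.656 = 0.39655262976
For no arbitrage the full-cycle product must be 1, so the missing rate is 1 / 0.39655262976 ≈ 2.521733.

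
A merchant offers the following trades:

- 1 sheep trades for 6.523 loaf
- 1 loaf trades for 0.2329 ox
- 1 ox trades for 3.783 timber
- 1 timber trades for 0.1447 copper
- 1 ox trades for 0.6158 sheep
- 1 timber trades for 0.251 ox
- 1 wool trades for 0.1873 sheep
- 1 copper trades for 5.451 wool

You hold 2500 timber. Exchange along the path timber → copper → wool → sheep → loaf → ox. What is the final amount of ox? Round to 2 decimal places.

561.10

2500 timber × 0.1447 = 361.75 copper
361.75 copper × 5.451 = 1971.89925 wool
1971.89925 wool × 0.1873 = 369.336729525 sheep
369.336729525 sheep × 6.523 = 2409.183486691575 loaf
2409.183486691575 loaf × 0.2329 = 561.0988340504678175 ox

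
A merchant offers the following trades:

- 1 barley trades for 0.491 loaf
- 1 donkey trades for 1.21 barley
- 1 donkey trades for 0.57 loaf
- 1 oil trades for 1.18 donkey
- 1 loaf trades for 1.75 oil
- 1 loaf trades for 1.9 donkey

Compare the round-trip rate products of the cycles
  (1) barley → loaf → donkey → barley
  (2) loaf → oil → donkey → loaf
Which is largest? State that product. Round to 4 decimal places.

(1) 0.491 × 1.9 × 1.21 = 1.12881
(2) 1.75 × 1.18 × 0.57 = 1.17705
Highest is cycle (2) at 1.1771 (>1, arbitrage).

1.1771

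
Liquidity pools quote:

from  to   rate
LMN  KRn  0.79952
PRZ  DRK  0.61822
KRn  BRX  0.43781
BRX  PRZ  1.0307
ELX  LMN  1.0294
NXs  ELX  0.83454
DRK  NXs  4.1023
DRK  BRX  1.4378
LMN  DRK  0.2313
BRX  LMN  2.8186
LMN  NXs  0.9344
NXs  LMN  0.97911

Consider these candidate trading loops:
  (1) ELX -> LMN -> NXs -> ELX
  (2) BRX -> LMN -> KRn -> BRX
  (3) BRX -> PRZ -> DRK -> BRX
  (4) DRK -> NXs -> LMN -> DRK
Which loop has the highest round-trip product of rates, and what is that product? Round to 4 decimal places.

(1) 1.0294 × 0.9344 × 0.83454 = 0.80272
(2) 2.8186 × 0.79952 × 0.43781 = 0.98662
(3) 1.0307 × 0.61822 × 1.4378 = 0.91617
(4) 4.1023 × 0.97911 × 0.2313 = 0.92904
Highest is cycle (2) at 0.9866 (≤1, no arbitrage).

0.9866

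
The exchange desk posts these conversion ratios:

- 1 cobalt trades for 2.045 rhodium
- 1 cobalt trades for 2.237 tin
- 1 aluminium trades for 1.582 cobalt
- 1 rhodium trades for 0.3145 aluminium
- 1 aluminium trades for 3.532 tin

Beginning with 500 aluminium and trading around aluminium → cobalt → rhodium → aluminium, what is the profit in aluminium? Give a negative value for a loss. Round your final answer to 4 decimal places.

500 aluminium × 1.582 = 791 cobalt
791 cobalt × 2.045 = 1617.595 rhodium
1617.595 rhodium × 0.3145 = 508.7336275 aluminium
Net change: 508.7336275 − 500 = 8.7336275 aluminium

8.7336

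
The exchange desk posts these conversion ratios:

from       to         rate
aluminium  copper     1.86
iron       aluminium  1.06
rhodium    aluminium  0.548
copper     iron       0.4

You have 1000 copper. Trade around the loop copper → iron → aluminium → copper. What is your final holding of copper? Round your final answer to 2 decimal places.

1000 copper × 0.4 = 400 iron
400 iron × 1.06 = 424 aluminium
424 aluminium × 1.86 = 788.64 copper

788.64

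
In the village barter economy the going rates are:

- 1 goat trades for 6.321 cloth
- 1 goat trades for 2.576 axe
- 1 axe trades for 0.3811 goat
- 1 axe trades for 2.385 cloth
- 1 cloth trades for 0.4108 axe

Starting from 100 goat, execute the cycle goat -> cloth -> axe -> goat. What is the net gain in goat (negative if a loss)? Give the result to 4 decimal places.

-1.0410

100 goat × 6.321 = 632.1 cloth
632.1 cloth × 0.4108 = 259.66668 axe
259.66668 axe × 0.3811 = 98.958971748 goat
Net change: 98.958971748 − 100 = -1.041028252 goat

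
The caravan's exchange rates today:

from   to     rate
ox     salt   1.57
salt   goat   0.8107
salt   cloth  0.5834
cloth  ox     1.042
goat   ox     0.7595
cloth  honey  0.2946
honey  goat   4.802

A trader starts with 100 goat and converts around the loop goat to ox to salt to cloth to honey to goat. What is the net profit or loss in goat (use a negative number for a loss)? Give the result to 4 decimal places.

-1.5878

100 goat × 0.7595 = 75.95 ox
75.95 ox × 1.57 = 119.2415 salt
119.2415 salt × 0.5834 = 69.5654911 cloth
69.5654911 cloth × 0.2946 = 20.49399367806 honey
20.49399367806 honey × 4.802 = 98.41215764204412 goat
Net change: 98.41215764204412 − 100 = -1.58784235795588 goat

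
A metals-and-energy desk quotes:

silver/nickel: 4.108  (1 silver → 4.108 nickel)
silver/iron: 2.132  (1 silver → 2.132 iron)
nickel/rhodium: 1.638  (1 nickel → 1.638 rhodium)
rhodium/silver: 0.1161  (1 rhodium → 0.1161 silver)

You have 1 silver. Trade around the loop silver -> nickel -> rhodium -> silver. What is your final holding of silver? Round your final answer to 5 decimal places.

0.78123

1 silver × 4.108 = 4.108 nickel
4.108 nickel × 1.638 = 6.728904 rhodium
6.728904 rhodium × 0.1161 = 0.7812257544 silver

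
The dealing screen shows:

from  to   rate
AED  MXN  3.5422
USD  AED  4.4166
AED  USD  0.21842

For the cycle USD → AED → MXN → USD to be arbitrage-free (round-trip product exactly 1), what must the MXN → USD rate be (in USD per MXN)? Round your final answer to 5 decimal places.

0.06392

Known legs of the cycle: 4.4166 × 3.5422 = 15.64448052
For no arbitrage the full-cycle product must be 1, so the missing rate is 1 / 15.64448052 ≈ 0.0639203.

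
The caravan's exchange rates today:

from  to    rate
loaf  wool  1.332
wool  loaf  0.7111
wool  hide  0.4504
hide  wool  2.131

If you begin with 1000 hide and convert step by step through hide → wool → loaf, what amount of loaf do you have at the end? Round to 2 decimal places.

1000 hide × 2.131 = 2131 wool
2131 wool × 0.7111 = 1515.3541 loaf

1515.35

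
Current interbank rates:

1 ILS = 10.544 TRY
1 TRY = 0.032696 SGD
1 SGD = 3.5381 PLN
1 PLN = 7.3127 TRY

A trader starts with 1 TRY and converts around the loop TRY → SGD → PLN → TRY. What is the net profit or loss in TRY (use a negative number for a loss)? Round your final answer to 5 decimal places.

1 TRY × 0.032696 = 0.032696 SGD
0.032696 SGD × 3.5381 = 0.1156817176 PLN
0.1156817176 PLN × 7.3127 = 0.84594569629352 TRY
Net change: 0.84594569629352 − 1 = -0.15405430370648 TRY

-0.15405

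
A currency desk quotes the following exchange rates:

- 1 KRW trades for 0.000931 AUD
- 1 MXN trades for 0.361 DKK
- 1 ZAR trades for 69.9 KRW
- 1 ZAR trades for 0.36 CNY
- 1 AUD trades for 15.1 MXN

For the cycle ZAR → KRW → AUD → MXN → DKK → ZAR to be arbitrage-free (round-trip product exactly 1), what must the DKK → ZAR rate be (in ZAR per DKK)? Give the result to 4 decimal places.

Known legs of the cycle: 69.9 × 0.000931 × 15.1 × 0.361 = 0.35474068959
For no arbitrage the full-cycle product must be 1, so the missing rate is 1 / 0.35474068959 ≈ 2.818961.

2.8190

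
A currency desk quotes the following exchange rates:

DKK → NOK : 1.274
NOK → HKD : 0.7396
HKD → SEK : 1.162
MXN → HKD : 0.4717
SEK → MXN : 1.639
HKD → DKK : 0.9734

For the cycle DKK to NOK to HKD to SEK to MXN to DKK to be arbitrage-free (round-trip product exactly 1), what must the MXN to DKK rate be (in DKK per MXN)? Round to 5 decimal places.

Known legs of the cycle: 1.274 × 0.7396 × 1.162 × 1.639 = 1.7945328473072
For no arbitrage the full-cycle product must be 1, so the missing rate is 1 / 1.7945328473072 ≈ 0.5572481.

0.55725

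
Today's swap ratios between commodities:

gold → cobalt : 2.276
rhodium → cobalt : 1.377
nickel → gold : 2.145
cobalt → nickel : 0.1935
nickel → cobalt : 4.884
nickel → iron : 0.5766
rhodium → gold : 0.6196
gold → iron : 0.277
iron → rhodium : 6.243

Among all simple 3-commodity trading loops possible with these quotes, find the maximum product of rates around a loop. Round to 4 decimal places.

1.0715

rhodium→gold→iron→rhodium: 0.6196 × 0.277 × 6.243 = 1.07148
nickel→gold→cobalt→nickel: 2.145 × 2.276 × 0.1935 = 0.94467
Maximum is rhodium→gold→iron→rhodium at 1.0715; arbitrage exists.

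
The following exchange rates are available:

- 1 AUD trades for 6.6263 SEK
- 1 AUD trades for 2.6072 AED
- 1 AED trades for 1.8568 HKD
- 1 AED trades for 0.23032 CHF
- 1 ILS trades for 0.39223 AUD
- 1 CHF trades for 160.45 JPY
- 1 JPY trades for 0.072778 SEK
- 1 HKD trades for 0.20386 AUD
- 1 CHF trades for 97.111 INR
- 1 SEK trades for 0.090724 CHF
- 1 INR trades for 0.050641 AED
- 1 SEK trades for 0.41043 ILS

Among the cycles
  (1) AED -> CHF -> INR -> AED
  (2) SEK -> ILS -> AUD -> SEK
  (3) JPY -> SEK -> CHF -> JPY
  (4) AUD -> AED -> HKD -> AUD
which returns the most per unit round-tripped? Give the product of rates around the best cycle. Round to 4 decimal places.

(1) 0.23032 × 97.111 × 0.050641 = 1.13267
(2) 0.41043 × 0.39223 × 6.6263 = 1.06672
(3) 0.072778 × 0.090724 × 160.45 = 1.05941
(4) 2.6072 × 1.8568 × 0.20386 = 0.98690
Highest is cycle (1) at 1.1327 (>1, arbitrage).

1.1327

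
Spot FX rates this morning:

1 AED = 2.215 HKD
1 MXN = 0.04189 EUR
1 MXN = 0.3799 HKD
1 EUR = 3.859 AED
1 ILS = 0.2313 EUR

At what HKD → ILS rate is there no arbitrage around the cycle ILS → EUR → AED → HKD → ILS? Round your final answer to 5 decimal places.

Known legs of the cycle: 0.2313 × 3.859 × 2.215 = 1.9770795405
For no arbitrage the full-cycle product must be 1, so the missing rate is 1 / 1.9770795405 ≈ 0.5057965.

0.50580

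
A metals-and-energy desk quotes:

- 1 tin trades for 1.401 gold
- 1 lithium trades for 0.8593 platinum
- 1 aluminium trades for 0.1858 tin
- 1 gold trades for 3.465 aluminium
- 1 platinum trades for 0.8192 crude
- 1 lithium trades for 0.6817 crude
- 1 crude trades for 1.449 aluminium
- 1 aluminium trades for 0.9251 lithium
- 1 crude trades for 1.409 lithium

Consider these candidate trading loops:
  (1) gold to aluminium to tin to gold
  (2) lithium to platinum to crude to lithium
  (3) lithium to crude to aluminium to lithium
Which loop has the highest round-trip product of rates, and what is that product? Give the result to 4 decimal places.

0.9918

(1) 3.465 × 0.1858 × 1.401 = 0.90196
(2) 0.8593 × 0.8192 × 1.409 = 0.99185
(3) 0.6817 × 1.449 × 0.9251 = 0.91380
Highest is cycle (2) at 0.9918 (≤1, no arbitrage).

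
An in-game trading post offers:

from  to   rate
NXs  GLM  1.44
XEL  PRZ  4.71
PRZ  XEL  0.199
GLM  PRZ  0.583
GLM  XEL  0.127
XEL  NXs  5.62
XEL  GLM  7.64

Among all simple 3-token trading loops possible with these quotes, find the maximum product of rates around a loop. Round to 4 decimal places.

1.0278

XEL→NXs→GLM→XEL: 5.62 × 1.44 × 0.127 = 1.02779
XEL→GLM→PRZ→XEL: 7.64 × 0.583 × 0.199 = 0.88637
Maximum is XEL→NXs→GLM→XEL at 1.0278; arbitrage exists.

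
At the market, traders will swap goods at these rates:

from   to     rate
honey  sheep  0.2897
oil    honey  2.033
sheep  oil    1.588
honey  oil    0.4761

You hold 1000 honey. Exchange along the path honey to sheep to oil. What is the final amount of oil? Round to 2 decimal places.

460.04

1000 honey × 0.2897 = 289.7 sheep
289.7 sheep × 1.588 = 460.0436 oil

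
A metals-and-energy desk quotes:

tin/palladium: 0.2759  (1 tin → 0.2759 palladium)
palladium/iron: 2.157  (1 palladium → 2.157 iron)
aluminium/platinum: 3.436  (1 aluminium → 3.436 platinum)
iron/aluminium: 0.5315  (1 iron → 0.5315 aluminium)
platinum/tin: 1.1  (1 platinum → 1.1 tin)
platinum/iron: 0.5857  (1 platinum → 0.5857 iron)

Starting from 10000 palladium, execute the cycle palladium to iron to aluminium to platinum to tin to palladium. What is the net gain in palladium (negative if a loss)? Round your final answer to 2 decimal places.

10000 palladium × 2.157 = 21570 iron
21570 iron × 0.5315 = 11464.455 aluminium
11464.455 aluminium × 3.436 = 39391.86738 platinum
39391.86738 platinum × 1.1 = 43331.054118 tin
43331.054118 tin × 0.2759 = 11955.0378311562 palladium
Net change: 11955.0378311562 − 10000 = 1955.0378311562 palladium

1955.04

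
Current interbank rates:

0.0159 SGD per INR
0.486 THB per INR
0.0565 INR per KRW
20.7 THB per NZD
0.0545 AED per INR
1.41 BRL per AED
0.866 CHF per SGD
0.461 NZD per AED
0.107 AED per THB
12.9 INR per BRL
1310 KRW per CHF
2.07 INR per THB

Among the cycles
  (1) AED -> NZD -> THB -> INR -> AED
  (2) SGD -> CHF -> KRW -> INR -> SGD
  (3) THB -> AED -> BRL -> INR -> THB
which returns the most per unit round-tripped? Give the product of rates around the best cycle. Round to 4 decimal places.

1.0766

(1) 0.461 × 20.7 × 2.07 × 0.0545 = 1.07656
(2) 0.866 × 1310 × 0.0565 × 0.0159 = 1.01914
(3) 0.107 × 1.41 × 12.9 × 0.486 = 0.94586
Highest is cycle (1) at 1.0766 (>1, arbitrage).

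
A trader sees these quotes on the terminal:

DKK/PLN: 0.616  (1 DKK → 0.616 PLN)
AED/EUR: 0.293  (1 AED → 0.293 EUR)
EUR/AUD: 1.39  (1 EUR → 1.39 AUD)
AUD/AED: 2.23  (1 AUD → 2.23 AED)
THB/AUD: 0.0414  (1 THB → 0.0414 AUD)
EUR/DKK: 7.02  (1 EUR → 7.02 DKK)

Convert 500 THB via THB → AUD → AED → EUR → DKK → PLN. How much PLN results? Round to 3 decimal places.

58.487

500 THB × 0.0414 = 20.7 AUD
20.7 AUD × 2.23 = 46.161 AED
46.161 AED × 0.293 = 13.525173 EUR
13.525173 EUR × 7.02 = 94.94671446 DKK
94.94671446 DKK × 0.616 = 58.48717610736 PLN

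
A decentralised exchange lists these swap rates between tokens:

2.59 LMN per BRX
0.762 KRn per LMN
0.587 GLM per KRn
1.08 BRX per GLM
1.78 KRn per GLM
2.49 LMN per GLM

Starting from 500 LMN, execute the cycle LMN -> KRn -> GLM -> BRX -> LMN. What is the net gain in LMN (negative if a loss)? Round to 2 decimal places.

500 LMN × 0.762 = 381 KRn
381 KRn × 0.587 = 223.647 GLM
223.647 GLM × 1.08 = 241.53876 BRX
241.53876 BRX × 2.59 = 625.5853884 LMN
Net change: 625.5853884 − 500 = 125.5853884 LMN

125.59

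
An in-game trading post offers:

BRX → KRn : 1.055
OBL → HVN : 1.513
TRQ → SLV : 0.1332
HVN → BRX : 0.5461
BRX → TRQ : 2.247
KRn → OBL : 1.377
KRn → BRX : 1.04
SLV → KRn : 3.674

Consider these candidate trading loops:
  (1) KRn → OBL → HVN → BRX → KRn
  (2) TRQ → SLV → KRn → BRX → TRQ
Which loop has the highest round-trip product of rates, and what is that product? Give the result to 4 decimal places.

(1) 1.377 × 1.513 × 0.5461 × 1.055 = 1.20032
(2) 0.1332 × 3.674 × 1.04 × 2.247 = 1.14361
Highest is cycle (1) at 1.2003 (>1, arbitrage).

1.2003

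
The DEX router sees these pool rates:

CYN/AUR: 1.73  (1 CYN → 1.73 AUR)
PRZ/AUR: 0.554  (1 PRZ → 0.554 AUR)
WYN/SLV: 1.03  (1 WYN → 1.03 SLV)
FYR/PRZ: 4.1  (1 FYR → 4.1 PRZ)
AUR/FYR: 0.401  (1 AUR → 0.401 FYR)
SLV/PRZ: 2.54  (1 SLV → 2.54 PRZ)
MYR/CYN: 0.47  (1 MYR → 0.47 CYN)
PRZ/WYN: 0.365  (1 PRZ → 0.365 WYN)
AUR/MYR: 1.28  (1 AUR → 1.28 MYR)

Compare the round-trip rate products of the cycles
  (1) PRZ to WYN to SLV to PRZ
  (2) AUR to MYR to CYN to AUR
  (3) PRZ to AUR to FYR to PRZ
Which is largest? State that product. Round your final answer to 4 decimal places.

1.0408

(1) 0.365 × 1.03 × 2.54 = 0.95491
(2) 1.28 × 0.47 × 1.73 = 1.04077
(3) 0.554 × 0.401 × 4.1 = 0.91083
Highest is cycle (2) at 1.0408 (>1, arbitrage).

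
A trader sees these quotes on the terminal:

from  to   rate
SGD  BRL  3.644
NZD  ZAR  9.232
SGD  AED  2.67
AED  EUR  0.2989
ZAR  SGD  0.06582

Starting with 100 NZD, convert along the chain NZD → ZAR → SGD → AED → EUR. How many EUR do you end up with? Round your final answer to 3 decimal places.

48.494

100 NZD × 9.232 = 923.2 ZAR
923.2 ZAR × 0.06582 = 60.765024 SGD
60.765024 SGD × 2.67 = 162.24261408 AED
162.24261408 AED × 0.2989 = 48.494317348512 EUR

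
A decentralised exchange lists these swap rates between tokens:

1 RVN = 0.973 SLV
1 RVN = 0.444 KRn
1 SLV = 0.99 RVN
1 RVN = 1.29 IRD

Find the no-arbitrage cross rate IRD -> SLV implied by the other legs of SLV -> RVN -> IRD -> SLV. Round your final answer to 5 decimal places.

Known legs of the cycle: 0.99 × 1.29 = 1.2771
For no arbitrage the full-cycle product must be 1, so the missing rate is 1 / 1.2771 ≈ 0.7830240.

0.78302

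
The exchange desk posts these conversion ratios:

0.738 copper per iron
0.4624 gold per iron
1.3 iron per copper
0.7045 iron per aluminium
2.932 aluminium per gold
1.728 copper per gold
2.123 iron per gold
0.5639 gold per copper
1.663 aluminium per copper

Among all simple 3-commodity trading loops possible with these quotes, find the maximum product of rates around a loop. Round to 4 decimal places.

1.0387

gold→copper→iron→gold: 1.728 × 1.3 × 0.4624 = 1.03874
gold→aluminium→iron→gold: 2.932 × 0.7045 × 0.4624 = 0.95513
gold→iron→copper→gold: 2.123 × 0.738 × 0.5639 = 0.88350
aluminium→iron→copper→aluminium: 0.7045 × 0.738 × 1.663 = 0.86463
Maximum is gold→copper→iron→gold at 1.0387; arbitrage exists.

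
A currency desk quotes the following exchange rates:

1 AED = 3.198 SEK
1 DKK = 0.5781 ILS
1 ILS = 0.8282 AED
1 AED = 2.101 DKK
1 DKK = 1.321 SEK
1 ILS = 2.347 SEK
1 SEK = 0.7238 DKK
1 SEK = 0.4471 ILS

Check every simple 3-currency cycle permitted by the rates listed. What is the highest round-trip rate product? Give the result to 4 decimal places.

1.1842

AED→SEK→ILS→AED: 3.198 × 0.4471 × 0.8282 = 1.18418
AED→DKK→ILS→AED: 2.101 × 0.5781 × 0.8282 = 1.00592
DKK→ILS→SEK→DKK: 0.5781 × 2.347 × 0.7238 = 0.98205
Maximum is AED→SEK→ILS→AED at 1.1842; arbitrage exists.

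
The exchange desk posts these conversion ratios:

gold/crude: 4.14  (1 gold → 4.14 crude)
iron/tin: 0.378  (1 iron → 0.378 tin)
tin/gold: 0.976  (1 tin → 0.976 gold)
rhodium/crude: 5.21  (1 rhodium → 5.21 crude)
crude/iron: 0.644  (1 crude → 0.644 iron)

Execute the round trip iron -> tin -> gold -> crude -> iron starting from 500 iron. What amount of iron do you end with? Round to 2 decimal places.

500 iron × 0.378 = 189 tin
189 tin × 0.976 = 184.464 gold
184.464 gold × 4.14 = 763.68096 crude
763.68096 crude × 0.644 = 491.81053824 iron

491.81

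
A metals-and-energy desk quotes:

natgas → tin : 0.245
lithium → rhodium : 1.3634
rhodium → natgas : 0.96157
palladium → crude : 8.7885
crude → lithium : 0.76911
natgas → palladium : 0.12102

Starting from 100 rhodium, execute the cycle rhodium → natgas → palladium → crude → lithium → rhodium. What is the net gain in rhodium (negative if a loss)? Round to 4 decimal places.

100 rhodium × 0.96157 = 96.157 natgas
96.157 natgas × 0.12102 = 11.63692014 palladium
11.63692014 palladium × 8.7885 = 102.27107265039 crude
102.27107265039 crude × 0.76911 = 78.6577046861414529 lithium
78.6577046861414529 lithium × 1.3634 = 107.24191456908525688386 rhodium
Net change: 107.24191456908525688386 − 100 = 7.24191456908525688386 rhodium

7.2419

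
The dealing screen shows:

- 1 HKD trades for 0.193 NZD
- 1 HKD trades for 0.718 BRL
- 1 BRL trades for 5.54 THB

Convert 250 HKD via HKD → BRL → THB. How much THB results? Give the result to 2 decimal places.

250 HKD × 0.718 = 179.5 BRL
179.5 BRL × 5.54 = 994.43 THB

994.43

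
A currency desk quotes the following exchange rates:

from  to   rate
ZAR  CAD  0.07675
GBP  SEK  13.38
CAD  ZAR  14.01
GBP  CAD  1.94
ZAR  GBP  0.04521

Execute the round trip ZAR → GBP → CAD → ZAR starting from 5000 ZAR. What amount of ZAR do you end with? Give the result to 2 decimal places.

6143.90

5000 ZAR × 0.04521 = 226.05 GBP
226.05 GBP × 1.94 = 438.537 CAD
438.537 CAD × 14.01 = 6143.90337 ZAR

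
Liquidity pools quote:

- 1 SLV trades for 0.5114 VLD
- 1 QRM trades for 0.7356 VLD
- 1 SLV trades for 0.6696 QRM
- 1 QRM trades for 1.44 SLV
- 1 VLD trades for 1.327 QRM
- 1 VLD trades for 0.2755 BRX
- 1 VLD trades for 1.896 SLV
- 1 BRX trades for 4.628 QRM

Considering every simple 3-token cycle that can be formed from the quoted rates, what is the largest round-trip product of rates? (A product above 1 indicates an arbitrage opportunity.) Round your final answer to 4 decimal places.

QRM→SLV→VLD→QRM: 1.44 × 0.5114 × 1.327 = 0.97722
QRM→VLD→BRX→QRM: 0.7356 × 0.2755 × 4.628 = 0.93790
QRM→VLD→SLV→QRM: 0.7356 × 1.896 × 0.6696 = 0.93389
Maximum is QRM→SLV→VLD→QRM at 0.9772; no arbitrage — every cycle loses value.

0.9772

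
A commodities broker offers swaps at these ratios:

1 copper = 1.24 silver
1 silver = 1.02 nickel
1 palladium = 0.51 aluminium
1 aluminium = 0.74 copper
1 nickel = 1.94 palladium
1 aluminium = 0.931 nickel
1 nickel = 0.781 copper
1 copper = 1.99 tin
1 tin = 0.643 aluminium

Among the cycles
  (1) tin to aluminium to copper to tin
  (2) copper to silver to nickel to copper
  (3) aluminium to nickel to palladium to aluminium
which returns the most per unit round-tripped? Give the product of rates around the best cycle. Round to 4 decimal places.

0.9878

(1) 0.643 × 0.74 × 1.99 = 0.94688
(2) 1.24 × 1.02 × 0.781 = 0.98781
(3) 0.931 × 1.94 × 0.51 = 0.92113
Highest is cycle (2) at 0.9878 (≤1, no arbitrage).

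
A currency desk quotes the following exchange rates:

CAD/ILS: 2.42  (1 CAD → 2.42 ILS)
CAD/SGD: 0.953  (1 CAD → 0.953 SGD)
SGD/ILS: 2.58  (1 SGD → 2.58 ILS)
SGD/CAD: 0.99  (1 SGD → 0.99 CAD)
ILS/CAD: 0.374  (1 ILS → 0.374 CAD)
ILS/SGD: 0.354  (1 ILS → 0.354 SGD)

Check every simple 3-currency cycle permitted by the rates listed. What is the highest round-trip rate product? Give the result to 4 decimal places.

CAD→SGD→ILS→CAD: 0.953 × 2.58 × 0.374 = 0.91957
CAD→ILS→SGD→CAD: 2.42 × 0.354 × 0.99 = 0.84811
Maximum is CAD→SGD→ILS→CAD at 0.9196; no arbitrage — every cycle loses value.

0.9196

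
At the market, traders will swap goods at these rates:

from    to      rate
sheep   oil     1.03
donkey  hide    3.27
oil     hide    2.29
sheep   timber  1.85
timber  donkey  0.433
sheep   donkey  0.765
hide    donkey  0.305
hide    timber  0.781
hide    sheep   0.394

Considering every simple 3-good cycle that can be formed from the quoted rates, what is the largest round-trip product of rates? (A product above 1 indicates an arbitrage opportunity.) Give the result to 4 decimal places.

timber→donkey→hide→timber: 0.433 × 3.27 × 0.781 = 1.10583
donkey→hide→sheep→donkey: 3.27 × 0.394 × 0.765 = 0.98561
oil→hide→sheep→oil: 2.29 × 0.394 × 1.03 = 0.92933
Maximum is timber→donkey→hide→timber at 1.1058; arbitrage exists.

1.1058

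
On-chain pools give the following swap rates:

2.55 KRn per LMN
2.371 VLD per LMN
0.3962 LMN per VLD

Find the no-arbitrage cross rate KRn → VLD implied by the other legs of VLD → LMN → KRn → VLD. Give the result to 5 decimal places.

Known legs of the cycle: 0.3962 × 2.55 = 1.01031
For no arbitrage the full-cycle product must be 1, so the missing rate is 1 / 1.01031 ≈ 0.9897952.

0.98980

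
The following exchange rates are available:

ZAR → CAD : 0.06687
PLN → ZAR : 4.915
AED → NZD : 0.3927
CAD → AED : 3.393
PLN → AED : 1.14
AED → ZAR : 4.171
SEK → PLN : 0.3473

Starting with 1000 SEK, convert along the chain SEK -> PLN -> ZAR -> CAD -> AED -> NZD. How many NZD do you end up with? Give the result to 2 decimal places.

152.09

1000 SEK × 0.3473 = 347.3 PLN
347.3 PLN × 4.915 = 1706.9795 ZAR
1706.9795 ZAR × 0.06687 = 114.145719165 CAD
114.145719165 CAD × 3.393 = 387.296425126845 AED
387.296425126845 AED × 0.3927 = 152.0913061473120315 NZD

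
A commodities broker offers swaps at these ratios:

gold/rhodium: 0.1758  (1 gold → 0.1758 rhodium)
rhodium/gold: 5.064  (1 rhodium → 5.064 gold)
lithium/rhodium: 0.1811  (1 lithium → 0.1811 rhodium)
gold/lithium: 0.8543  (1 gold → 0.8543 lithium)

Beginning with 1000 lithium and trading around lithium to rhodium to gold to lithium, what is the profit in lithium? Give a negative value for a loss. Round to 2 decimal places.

-216.53

1000 lithium × 0.1811 = 181.1 rhodium
181.1 rhodium × 5.064 = 917.0904 gold
917.0904 gold × 0.8543 = 783.47032872 lithium
Net change: 783.47032872 − 1000 = -216.52967128 lithium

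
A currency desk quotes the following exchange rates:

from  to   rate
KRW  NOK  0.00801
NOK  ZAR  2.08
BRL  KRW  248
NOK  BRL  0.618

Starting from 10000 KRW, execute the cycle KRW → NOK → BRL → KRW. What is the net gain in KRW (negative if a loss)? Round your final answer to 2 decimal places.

10000 KRW × 0.00801 = 80.1 NOK
80.1 NOK × 0.618 = 49.5018 BRL
49.5018 BRL × 248 = 12276.4464 KRW
Net change: 12276.4464 − 10000 = 2276.4464 KRW

2276.45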